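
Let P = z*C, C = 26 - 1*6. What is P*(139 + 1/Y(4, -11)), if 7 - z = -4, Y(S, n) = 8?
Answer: 61215/2 ≈ 30608.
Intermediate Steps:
z = 11 (z = 7 - 1*(-4) = 7 + 4 = 11)
C = 20 (C = 26 - 6 = 20)
P = 220 (P = 11*20 = 220)
P*(139 + 1/Y(4, -11)) = 220*(139 + 1/8) = 220*(1113/8) = 61215/2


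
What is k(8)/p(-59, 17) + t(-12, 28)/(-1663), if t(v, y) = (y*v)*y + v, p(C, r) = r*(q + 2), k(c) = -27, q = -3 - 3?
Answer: 685461/113084 ≈ 6.0615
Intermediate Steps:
q = -6
p(C, r) = -4*r (p(C, r) = r*(-6 + 2) = r*(-4) = -4*r)
t(v, y) = v + v*y² (t(v, y) = (v*y)*y + v = v*y² + v = v + v*y²)
k(8)/p(-59, 17) + t(-12, 28)/(-1663) = -27/((-4*17)) - 12*(1 + 28²)/(-1663) = -27/(-68) - 12*(1 + 784)*(-1/1663) = -27*(-1/68) - 12*785*(-1/1663) = 27/68 - 9420*(-1/1663) = 27/68 + 9420/1663 = 685461/113084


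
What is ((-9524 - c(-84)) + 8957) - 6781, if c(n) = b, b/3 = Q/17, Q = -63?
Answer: -124727/17 ≈ -7336.9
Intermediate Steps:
b = -189/17 (b = 3*(-63/17) = -189/17 ≈ -11.118)
c(n) = -189/17
((-9524 - c(-84)) + 8957) - 6781 = ((-9524 - 1*(-189/17)) + 8957) - 6781 = ((-9524 + 189/17) + 8957) - 6781 = (-161719/17 + 8957) - 6781 = -9450/17 - 6781 = -124727/17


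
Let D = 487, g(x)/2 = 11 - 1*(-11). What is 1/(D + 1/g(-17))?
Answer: 44/21429 ≈ 0.0020533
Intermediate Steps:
g(x) = 44 (g(x) = 2*(11 - 1*(-11)) = 2*(11 + 11) = 2*22 = 44)
1/(D + 1/g(-17)) = 1/(487 + 1/44) = 1/(21429/44) = 44/21429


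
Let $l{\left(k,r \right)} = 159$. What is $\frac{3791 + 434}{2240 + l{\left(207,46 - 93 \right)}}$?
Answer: $\frac{4225}{2399} \approx 1.7612$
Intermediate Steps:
$\frac{3791 + 434}{2240 + l{\left(207,46 - 93 \right)}} = \frac{3791 + 434}{2240 + 159} = \frac{4225}{2399}$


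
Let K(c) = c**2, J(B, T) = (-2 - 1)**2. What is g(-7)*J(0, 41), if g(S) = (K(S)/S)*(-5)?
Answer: 315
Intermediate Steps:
J(B, T) = 9 (J(B, T) = (-3)**2 = 9)
g(S) = -5*S (g(S) = (S**2/S)*(-5) = S*(-5) = -5*S)
g(-7)*J(0, 41) = -5*(-7)*9 = 35*9 = 315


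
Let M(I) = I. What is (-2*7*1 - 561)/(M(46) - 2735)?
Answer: 575/2689 ≈ 0.21383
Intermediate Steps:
(-2*7*1 - 561)/(M(46) - 2735) = (-2*7*1 - 561)/(46 - 2735) = (-14*1 - 561)/(-2689) = (-14 - 561)*(-1/2689) = -575*(-1/2689) = 575/2689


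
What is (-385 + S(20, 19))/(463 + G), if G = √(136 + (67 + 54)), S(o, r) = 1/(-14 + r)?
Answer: -222703/267640 + 481*√257/267640 ≈ -0.80329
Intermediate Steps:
G = √257 (G = √(136 + 121) = √257 ≈ 16.031)
(-385 + S(20, 19))/(463 + G) = (-385 + 1/(-14 + 19))/(463 + √257) = (-385 + 1/5)/(463 + √257) = (-385 + ⅕)/(463 + √257) = -1924/(5*(463 + √257))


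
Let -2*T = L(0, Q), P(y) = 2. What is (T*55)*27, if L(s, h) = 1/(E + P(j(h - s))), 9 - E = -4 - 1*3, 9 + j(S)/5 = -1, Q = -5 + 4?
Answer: -165/4 ≈ -41.250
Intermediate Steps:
Q = -1
j(S) = -50 (j(S) = -45 + 5*(-1) = -45 - 5 = -50)
E = 16 (E = 9 - (-4 - 1*3) = 9 - (-4 - 3) = 9 - 1*(-7) = 9 + 7 = 16)
L(s, h) = 1/18 (L(s, h) = 1/(16 + 2) = 1/18)
T = -1/36 (T = -½*1/18 = -1/36 ≈ -0.027778)
(T*55)*27 = -1/36*55*27 = -55/36*27 = -165/4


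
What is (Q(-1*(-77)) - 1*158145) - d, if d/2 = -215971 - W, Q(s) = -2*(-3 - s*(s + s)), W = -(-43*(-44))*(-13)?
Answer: 346711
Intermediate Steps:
W = 24596 (W = -1892*(-13) = -1*(-24596) = 24596)
Q(s) = 6 + 4*s**2 (Q(s) = -2*(-3 - s*2*s) = -2*(-3 - 2*s**2) = 6 + 4*s**2)
d = -481134 (d = 2*(-215971 - 1*24596) = 2*(-215971 - 24596) = 2*(-240567) = -481134)
(Q(-1*(-77)) - 1*158145) - d = ((6 + 4*(-1*(-77))**2) - 1*158145) - 1*(-481134) = ((6 + 4*77**2) - 158145) + 481134 = ((6 + 4*5929) - 158145) + 481134 = ((6 + 23716) - 158145) + 481134 = (23722 - 158145) + 481134 = -134423 + 481134 = 346711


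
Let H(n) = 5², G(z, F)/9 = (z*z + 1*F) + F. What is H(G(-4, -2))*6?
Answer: 150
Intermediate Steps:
G(z, F) = 9*z² + 18*F (G(z, F) = 9*((z*z + 1*F) + F) = 9*((z² + F) + F) = 9*((F + z²) + F) = 9*(z² + 2*F) = 9*z² + 18*F)
H(n) = 25
H(G(-4, -2))*6 = 25*6 = 150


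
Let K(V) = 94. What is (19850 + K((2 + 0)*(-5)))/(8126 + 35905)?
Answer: 6648/14677 ≈ 0.45295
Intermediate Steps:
(19850 + K((2 + 0)*(-5)))/(8126 + 35905) = (19850 + 94)/(8126 + 35905) = 19944/44031 = 19944*(1/44031) = 6648/14677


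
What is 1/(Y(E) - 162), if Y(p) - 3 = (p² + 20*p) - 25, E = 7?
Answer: ⅕ ≈ 0.20000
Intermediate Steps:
Y(p) = -22 + p² + 20*p (Y(p) = 3 + ((p² + 20*p) - 25) = 3 + (-25 + p² + 20*p) = -22 + p² + 20*p)
1/(Y(E) - 162) = 1/((-22 + 7² + 20*7) - 162) = 1/((-22 + 49 + 140) - 162) = 1/(167 - 162) = 1/5 = ⅕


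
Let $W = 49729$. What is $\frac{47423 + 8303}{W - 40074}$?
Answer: $\frac{55726}{9655} \approx 5.7717$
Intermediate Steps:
$\frac{47423 + 8303}{W - 40074} = \frac{47423 + 8303}{49729 - 40074} = \frac{55726}{9655}$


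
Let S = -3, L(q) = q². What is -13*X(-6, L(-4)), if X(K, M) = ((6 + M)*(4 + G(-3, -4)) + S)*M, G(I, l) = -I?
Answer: -31408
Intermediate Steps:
X(K, M) = M*(39 + 7*M) (X(K, M) = ((6 + M)*(4 - 1*(-3)) - 3)*M = ((6 + M)*(4 + 3) - 3)*M = ((6 + M)*7 - 3)*M = ((42 + 7*M) - 3)*M = (39 + 7*M)*M = M*(39 + 7*M))
-13*X(-6, L(-4)) = -13*(-4)²*(39 + 7*(-4)²) = -208*(39 + 7*16) = -208*(39 + 112) = -208*151 = -13*2416 = -31408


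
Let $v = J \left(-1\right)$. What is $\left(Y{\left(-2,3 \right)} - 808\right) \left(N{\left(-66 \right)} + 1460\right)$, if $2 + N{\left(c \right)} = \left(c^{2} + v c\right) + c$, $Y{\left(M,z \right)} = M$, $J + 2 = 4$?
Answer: $-4762800$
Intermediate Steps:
$J = 2$ ($J = -2 + 4 = 2$)
$v = -2$ ($v = 2 \left(-1\right) = -2$)
$N{\left(c \right)} = -2 + c^{2} - c$ ($N{\left(c \right)} = -2 + \left(\left(c^{2} - 2 c\right) + c\right) = -2 + \left(c^{2} - c\right) = -2 + c^{2} - c$)
$\left(Y{\left(-2,3 \right)} - 808\right) \left(N{\left(-66 \right)} + 1460\right) = \left(-2 - 808\right) \left(\left(-2 + \left(-66\right)^{2} - -66\right) + 1460\right) = - 810 \left(\left(-2 + 4356 + 66\right) + 1460\right) = - 810 \left(4420 + 1460\right) = \left(-810\right) 5880 = -4762800$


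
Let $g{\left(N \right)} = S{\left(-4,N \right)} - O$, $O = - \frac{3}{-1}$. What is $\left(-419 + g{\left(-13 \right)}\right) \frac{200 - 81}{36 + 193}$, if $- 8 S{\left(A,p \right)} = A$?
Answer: $- \frac{100317}{458} \approx -219.03$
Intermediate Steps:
$S{\left(A,p \right)} = - \frac{A}{8}$
$O = 3$ ($O = \left(-3\right) \left(-1\right) = 3$)
$g{\left(N \right)} = - \frac{5}{2}$ ($g{\left(N \right)} = \left(- \frac{1}{8}\right) \left(-4\right) - 3 = \frac{1}{2} - 3 = - \frac{5}{2}$)
$\left(-419 + g{\left(-13 \right)}\right) \frac{200 - 81}{36 + 193} = \left(-419 - \frac{5}{2}\right) \frac{200 - 81}{36 + 193} = - \frac{843 \cdot \frac{119}{229}}{2} = - \frac{843 \cdot 119 \cdot \frac{1}{229}}{2} = \left(- \frac{843}{2}\right) \frac{119}{229} = - \frac{100317}{458}$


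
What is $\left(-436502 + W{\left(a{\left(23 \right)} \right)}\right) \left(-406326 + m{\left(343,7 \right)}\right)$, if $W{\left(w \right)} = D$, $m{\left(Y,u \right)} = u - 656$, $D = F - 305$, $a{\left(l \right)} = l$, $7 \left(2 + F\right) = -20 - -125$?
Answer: $177764238150$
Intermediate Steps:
$F = 13$ ($F = -2 + \frac{-20 - -125}{7} = -2 + \frac{-20 + 125}{7} = -2 + \frac{1}{7} \cdot 105 = -2 + 15 = 13$)
$D = -292$ ($D = 13 - 305 = -292$)
$m{\left(Y,u \right)} = -656 + u$
$W{\left(w \right)} = -292$
$\left(-436502 + W{\left(a{\left(23 \right)} \right)}\right) \left(-406326 + m{\left(343,7 \right)}\right) = \left(-436502 - 292\right) \left(-406326 + \left(-656 + 7\right)\right) = - 436794 \left(-406326 - 649\right) = \left(-436794\right) \left(-406975\right) = 177764238150$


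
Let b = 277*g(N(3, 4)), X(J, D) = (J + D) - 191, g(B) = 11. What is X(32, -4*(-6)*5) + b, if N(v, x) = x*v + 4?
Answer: 3008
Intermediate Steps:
N(v, x) = 4 + v*x (N(v, x) = v*x + 4 = 4 + v*x)
X(J, D) = -191 + D + J (X(J, D) = (D + J) - 191 = -191 + D + J)
b = 3047 (b = 277*11 = 3047)
X(32, -4*(-6)*5) + b = (-191 - 4*(-6)*5 + 32) + 3047 = (-191 + 24*5 + 32) + 3047 = (-191 + 120 + 32) + 3047 = -39 + 3047 = 3008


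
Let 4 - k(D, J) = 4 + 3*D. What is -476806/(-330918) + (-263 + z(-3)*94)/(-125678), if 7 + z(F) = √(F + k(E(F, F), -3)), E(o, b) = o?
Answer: 4302057139/2970650886 - √6/1337 ≈ 1.4464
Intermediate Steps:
k(D, J) = -3*D (k(D, J) = 4 - (4 + 3*D) = 4 + (-4 - 3*D) = -3*D)
z(F) = -7 + √2*√(-F) (z(F) = -7 + √(F - 3*F) = -7 + √(-2*F) = -7 + √2*√(-F))
-476806/(-330918) + (-263 + z(-3)*94)/(-125678) = -476806/(-330918) + (-263 + (-7 + √2*√(-1*(-3)))*94)/(-125678) = -476806*(-1/330918) + (-263 + (-7 + √2*√3)*94)*(-1/125678) = 238403/165459 + (-263 + (-7 + √6)*94)*(-1/125678) = 238403/165459 + (-263 + (-658 + 94*√6))*(-1/125678) = 238403/165459 + (-921 + 94*√6)*(-1/125678) = 238403/165459 + (921/125678 - √6/1337) = 4302057139/2970650886 - √6/1337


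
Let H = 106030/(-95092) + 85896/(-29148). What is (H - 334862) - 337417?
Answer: -77641455851989/115489234 ≈ -6.7228e+5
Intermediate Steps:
H = -469107703/115489234 (H = 106030*(-1/95092) + 85896*(-1/29148) = -53015/47546 - 7158/2429 = -469107703/115489234 ≈ -4.0619)
(H - 334862) - 337417 = (-469107703/115489234 - 334862) - 337417 = -38673424983411/115489234 - 337417 = -77641455851989/115489234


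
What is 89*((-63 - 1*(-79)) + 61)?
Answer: 6853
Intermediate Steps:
89*((-63 - 1*(-79)) + 61) = 89*((-63 + 79) + 61) = 89*(16 + 61) = 89*77 = 6853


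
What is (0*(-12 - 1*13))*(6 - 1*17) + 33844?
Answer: 33844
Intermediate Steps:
(0*(-12 - 1*13))*(6 - 1*17) + 33844 = (0*(-12 - 13))*(6 - 17) + 33844 = (0*(-25))*(-11) + 33844 = 0*(-11) + 33844 = 0 + 33844 = 33844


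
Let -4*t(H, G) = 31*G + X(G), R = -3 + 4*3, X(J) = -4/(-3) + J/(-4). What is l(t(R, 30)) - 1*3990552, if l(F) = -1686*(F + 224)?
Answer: -15915281/4 ≈ -3.9788e+6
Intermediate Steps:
X(J) = 4/3 - J/4 (X(J) = -4*(-1/3) + J*(-1/4) = 4/3 - J/4)
R = 9 (R = -3 + 12 = 9)
t(H, G) = -1/3 - 123*G/16 (t(H, G) = -(31*G + (4/3 - G/4))/4 = -(4/3 + 123*G/4)/4 = -1/3 - 123*G/16)
l(F) = -377664 - 1686*F (l(F) = -1686*(224 + F) = -377664 - 1686*F)
l(t(R, 30)) - 1*3990552 = (-377664 - 1686*(-1/3 - 123/16*30)) - 1*3990552 = (-377664 - 1686*(-1/3 - 1845/8)) - 3990552 = (-377664 - 1686*(-5543/24)) - 3990552 = (-377664 + 1557583/4) - 3990552 = 46927/4 - 3990552 = -15915281/4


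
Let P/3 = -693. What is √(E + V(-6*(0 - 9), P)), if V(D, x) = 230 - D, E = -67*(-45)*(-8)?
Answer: 2*I*√5986 ≈ 154.74*I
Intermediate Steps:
P = -2079 (P = 3*(-693) = -2079)
E = -24120 (E = 3015*(-8) = -24120)
√(E + V(-6*(0 - 9), P)) = √(-24120 + (230 - (-6)*(0 - 9))) = √(-24120 + (230 - (-6)*(-9))) = √(-24120 + (230 - 1*54)) = √(-24120 + (230 - 54)) = √(-24120 + 176) = √(-23944) = 2*I*√5986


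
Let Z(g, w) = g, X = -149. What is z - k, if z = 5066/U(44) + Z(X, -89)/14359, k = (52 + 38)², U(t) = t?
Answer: -2522405731/315898 ≈ -7984.9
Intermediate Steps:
k = 8100 (k = 90² = 8100)
z = 36368069/315898 (z = 5066/44 - 149/14359 = 5066*(1/44) - 149*1/14359 = 2533/22 - 149/14359 = 36368069/315898 ≈ 115.13)
z - k = 36368069/315898 - 1*8100 = 36368069/315898 - 8100 = -2522405731/315898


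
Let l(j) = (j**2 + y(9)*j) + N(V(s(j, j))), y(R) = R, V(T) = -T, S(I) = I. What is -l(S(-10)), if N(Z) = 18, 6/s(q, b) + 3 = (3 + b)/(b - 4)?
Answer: -28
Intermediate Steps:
s(q, b) = 6/(-3 + (3 + b)/(-4 + b)) (s(q, b) = 6/(-3 + (3 + b)/(b - 4)) = 6/(-3 + (3 + b)/(-4 + b)))
l(j) = 18 + j**2 + 9*j (l(j) = (j**2 + 9*j) + 18 = 18 + j**2 + 9*j)
-l(S(-10)) = -(18 + (-10)**2 + 9*(-10)) = -(18 + 100 - 90) = -1*28 = -28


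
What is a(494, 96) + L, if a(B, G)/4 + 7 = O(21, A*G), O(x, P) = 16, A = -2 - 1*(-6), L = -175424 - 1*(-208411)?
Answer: 33023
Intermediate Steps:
L = 32987 (L = -175424 + 208411 = 32987)
A = 4 (A = -2 + 6 = 4)
a(B, G) = 36 (a(B, G) = -28 + 4*16 = -28 + 64 = 36)
a(494, 96) + L = 36 + 32987 = 33023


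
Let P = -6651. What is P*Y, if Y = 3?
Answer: -19953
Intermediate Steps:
P*Y = -6651*3 = -19953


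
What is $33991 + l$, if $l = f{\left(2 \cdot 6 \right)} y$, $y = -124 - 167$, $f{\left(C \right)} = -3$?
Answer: $34864$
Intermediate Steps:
$y = -291$
$l = 873$ ($l = \left(-3\right) \left(-291\right) = 873$)
$33991 + l = 33991 + 873 = 34864$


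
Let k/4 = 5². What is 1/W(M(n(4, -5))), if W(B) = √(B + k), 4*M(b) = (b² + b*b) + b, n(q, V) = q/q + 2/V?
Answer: 10*√10033/10033 ≈ 0.099835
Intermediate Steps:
n(q, V) = 1 + 2/V
M(b) = b²/2 + b/4 (M(b) = ((b² + b*b) + b)/4 = ((b² + b²) + b)/4 = (2*b² + b)/4 = (b + 2*b²)/4 = b²/2 + b/4)
k = 100 (k = 4*5² = 4*25 = 100)
W(B) = √(100 + B) (W(B) = √(B + 100) = √(100 + B))
1/W(M(n(4, -5))) = 1/(√(100 + ((2 - 5)/(-5))*(1 + 2*((2 - 5)/(-5)))/4)) = 1/(√(100 + (-⅕*(-3))*(1 + 2*(-⅕*(-3)))/4)) = 1/(√(100 + (¼)*(⅗)*(1 + 2*(⅗)))) = 1/(√(100 + (¼)*(⅗)*(1 + 6/5))) = 1/(√(100 + (¼)*(⅗)*(11/5))) = 1/(√(100 + 33/100)) = 1/(√(10033/100)) = 1/(√10033/10) = 10*√10033/10033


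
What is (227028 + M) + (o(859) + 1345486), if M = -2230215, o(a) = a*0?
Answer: -657701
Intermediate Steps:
o(a) = 0
(227028 + M) + (o(859) + 1345486) = (227028 - 2230215) + (0 + 1345486) = -2003187 + 1345486 = -657701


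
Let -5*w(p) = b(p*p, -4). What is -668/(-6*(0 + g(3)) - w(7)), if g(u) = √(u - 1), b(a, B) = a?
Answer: -163660/601 - 100200*√2/601 ≈ -508.09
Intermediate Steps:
w(p) = -p²/5 (w(p) = -p*p/5 = -p²/5)
g(u) = √(-1 + u)
-668/(-6*(0 + g(3)) - w(7)) = -668/(-6*(0 + √(-1 + 3)) - (-1)*7²/5) = -668/(-6*(0 + √2) - (-1)*49/5) = -668/(-6*√2 - 1*(-49/5)) = -668/(-6*√2 + 49/5) = -668/(49/5 - 6*√2)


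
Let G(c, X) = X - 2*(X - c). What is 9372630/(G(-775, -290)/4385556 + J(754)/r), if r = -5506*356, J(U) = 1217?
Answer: -319721467800065040/30980131 ≈ -1.0320e+10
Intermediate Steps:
G(c, X) = -X + 2*c (G(c, X) = X + (-2*X + 2*c) = -X + 2*c)
r = -1960136
9372630/(G(-775, -290)/4385556 + J(754)/r) = 9372630/((-1*(-290) + 2*(-775))/4385556 + 1217/(-1960136)) = 9372630/((290 - 1550)*(1/4385556) + 1217*(-1/1960136)) = 9372630/(-1260*1/4385556 - 1217/1960136) = 9372630/(-5/17403 - 1217/1960136) = 9372630/(-30980131/34112246808) = 9372630*(-34112246808/30980131) = -319721467800065040/30980131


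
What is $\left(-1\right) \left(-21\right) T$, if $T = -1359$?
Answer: $-28539$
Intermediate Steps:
$\left(-1\right) \left(-21\right) T = \left(-1\right) \left(-21\right) \left(-1359\right) = 21 \left(-1359\right) = -28539$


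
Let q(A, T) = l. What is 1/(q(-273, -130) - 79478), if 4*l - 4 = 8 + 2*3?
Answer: -2/158947 ≈ -1.2583e-5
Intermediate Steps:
l = 9/2 (l = 1 + (8 + 2*3)/4 = 1 + (8 + 6)/4 = 1 + (¼)*14 = 1 + 7/2 = 9/2 ≈ 4.5000)
q(A, T) = 9/2
1/(q(-273, -130) - 79478) = 1/(9/2 - 79478) = 1/(-158947/2) = -2/158947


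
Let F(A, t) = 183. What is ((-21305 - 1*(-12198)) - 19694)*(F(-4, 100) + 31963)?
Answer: -925836946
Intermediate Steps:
((-21305 - 1*(-12198)) - 19694)*(F(-4, 100) + 31963) = ((-21305 - 1*(-12198)) - 19694)*(183 + 31963) = ((-21305 + 12198) - 19694)*32146 = (-9107 - 19694)*32146 = -28801*32146 = -925836946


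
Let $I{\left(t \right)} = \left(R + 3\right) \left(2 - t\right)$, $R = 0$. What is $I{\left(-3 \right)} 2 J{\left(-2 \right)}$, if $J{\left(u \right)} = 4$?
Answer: $120$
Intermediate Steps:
$I{\left(t \right)} = 6 - 3 t$ ($I{\left(t \right)} = \left(0 + 3\right) \left(2 - t\right) = 3 \left(2 - t\right) = 6 - 3 t$)
$I{\left(-3 \right)} 2 J{\left(-2 \right)} = \left(6 - -9\right) 2 \cdot 4 = \left(6 + 9\right) 2 \cdot 4 = 15 \cdot 2 \cdot 4 = 30 \cdot 4 = 120$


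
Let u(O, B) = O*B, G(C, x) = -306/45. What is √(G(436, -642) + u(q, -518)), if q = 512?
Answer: 3*I*√736730/5 ≈ 515.0*I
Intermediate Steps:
G(C, x) = -34/5 (G(C, x) = -306*1/45 = -34/5)
u(O, B) = B*O
√(G(436, -642) + u(q, -518)) = √(-34/5 - 518*512) = √(-34/5 - 265216) = √(-1326114/5) = 3*I*√736730/5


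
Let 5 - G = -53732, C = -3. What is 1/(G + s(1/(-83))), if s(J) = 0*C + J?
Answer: 83/4460170 ≈ 1.8609e-5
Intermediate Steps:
G = 53737 (G = 5 - 1*(-53732) = 5 + 53732 = 53737)
s(J) = J (s(J) = 0*(-3) + J = 0 + J = J)
1/(G + s(1/(-83))) = 1/(53737 + 1/(-83)) = 1/(53737 - 1/83) = 1/(4460170/83) = 83/4460170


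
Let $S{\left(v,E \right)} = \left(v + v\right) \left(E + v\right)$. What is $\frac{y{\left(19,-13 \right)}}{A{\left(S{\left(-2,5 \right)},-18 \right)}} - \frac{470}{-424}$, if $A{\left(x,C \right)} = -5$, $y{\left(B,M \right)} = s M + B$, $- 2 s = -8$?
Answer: $\frac{8171}{1060} \approx 7.7085$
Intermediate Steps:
$s = 4$ ($s = \left(- \frac{1}{2}\right) \left(-8\right) = 4$)
$S{\left(v,E \right)} = 2 v \left(E + v\right)$
$y{\left(B,M \right)} = B + 4 M$ ($y{\left(B,M \right)} = 4 M + B = B + 4 M$)
$\frac{y{\left(19,-13 \right)}}{A{\left(S{\left(-2,5 \right)},-18 \right)}} - \frac{470}{-424} = \frac{19 + 4 \left(-13\right)}{-5} - \frac{470}{-424} = \left(19 - 52\right) \left(- \frac{1}{5}\right) - - \frac{235}{212} = \left(-33\right) \left(- \frac{1}{5}\right) + \frac{235}{212} = \frac{33}{5} + \frac{235}{212} = \frac{8171}{1060}$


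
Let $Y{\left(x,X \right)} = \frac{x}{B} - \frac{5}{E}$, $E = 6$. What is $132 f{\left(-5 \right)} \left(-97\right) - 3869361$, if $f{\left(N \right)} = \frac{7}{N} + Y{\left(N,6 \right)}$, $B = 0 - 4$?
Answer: $- \frac{19283852}{5} \approx -3.8568 \cdot 10^{6}$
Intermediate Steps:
$B = -4$ ($B = 0 - 4 = -4$)
$Y{\left(x,X \right)} = - \frac{5}{6} - \frac{x}{4}$ ($Y{\left(x,X \right)} = \frac{x}{-4} - \frac{5}{6} = x \left(- \frac{1}{4}\right) - \frac{5}{6} = - \frac{x}{4} - \frac{5}{6} = - \frac{5}{6} - \frac{x}{4}$)
$f{\left(N \right)} = - \frac{5}{6} + \frac{7}{N} - \frac{N}{4}$ ($f{\left(N \right)} = \frac{7}{N} - \left(\frac{5}{6} + \frac{N}{4}\right) = - \frac{5}{6} + \frac{7}{N} - \frac{N}{4}$)
$132 f{\left(-5 \right)} \left(-97\right) - 3869361 = 132 \left(- \frac{5}{6} + \frac{7}{-5} - - \frac{5}{4}\right) \left(-97\right) - 3869361 = 132 \left(- \frac{5}{6} + 7 \left(- \frac{1}{5}\right) + \frac{5}{4}\right) \left(-97\right) - 3869361 = 132 \left(- \frac{5}{6} - \frac{7}{5} + \frac{5}{4}\right) \left(-97\right) - 3869361 = 132 \left(- \frac{59}{60}\right) \left(-97\right) - 3869361 = \left(- \frac{649}{5}\right) \left(-97\right) - 3869361 = \frac{62953}{5} - 3869361 = - \frac{19283852}{5}$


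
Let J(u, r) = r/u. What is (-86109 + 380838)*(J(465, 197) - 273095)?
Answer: -12475778165654/155 ≈ -8.0489e+10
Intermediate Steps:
(-86109 + 380838)*(J(465, 197) - 273095) = (-86109 + 380838)*(197/465 - 273095) = 294729*(197*(1/465) - 273095) = 294729*(197/465 - 273095) = 294729*(-126988978/465) = -12475778165654/155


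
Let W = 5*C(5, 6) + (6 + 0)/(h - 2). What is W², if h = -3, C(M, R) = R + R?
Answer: 86436/25 ≈ 3457.4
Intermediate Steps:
C(M, R) = 2*R
W = 294/5 (W = 5*(2*6) + (6 + 0)/(-3 - 2) = 5*12 + 6/(-5) = 60 + 6*(-⅕) = 60 - 6/5 = 294/5 ≈ 58.800)
W² = (294/5)² = 86436/25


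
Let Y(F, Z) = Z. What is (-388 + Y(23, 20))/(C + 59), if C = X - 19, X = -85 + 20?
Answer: 368/25 ≈ 14.720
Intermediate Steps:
X = -65
C = -84 (C = -65 - 19 = -84)
(-388 + Y(23, 20))/(C + 59) = (-388 + 20)/(-84 + 59) = -368/(-25) = -1/25*(-368) = 368/25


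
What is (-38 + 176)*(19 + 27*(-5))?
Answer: -16008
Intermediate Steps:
(-38 + 176)*(19 + 27*(-5)) = 138*(19 - 135) = 138*(-116) = -16008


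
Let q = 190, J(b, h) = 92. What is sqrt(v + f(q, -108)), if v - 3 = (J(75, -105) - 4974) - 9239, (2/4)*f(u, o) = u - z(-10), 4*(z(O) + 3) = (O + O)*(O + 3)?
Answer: I*sqrt(13802) ≈ 117.48*I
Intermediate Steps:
z(O) = -3 + O*(3 + O)/2 (z(O) = -3 + ((O + O)*(O + 3))/4 = -3 + ((2*O)*(3 + O))/4 = -3 + (2*O*(3 + O))/4 = -3 + O*(3 + O)/2)
f(u, o) = -64 + 2*u (f(u, o) = 2*(u - (-3 + (1/2)*(-10)**2 + (3/2)*(-10))) = 2*(u - (-3 + (1/2)*100 - 15)) = 2*(u - (-3 + 50 - 15)) = 2*(u - 1*32) = 2*(u - 32) = 2*(-32 + u) = -64 + 2*u)
v = -14118 (v = 3 + ((92 - 4974) - 9239) = 3 + (-4882 - 9239) = 3 - 14121 = -14118)
sqrt(v + f(q, -108)) = sqrt(-14118 + (-64 + 2*190)) = sqrt(-14118 + (-64 + 380)) = sqrt(-14118 + 316) = sqrt(-13802) = I*sqrt(13802)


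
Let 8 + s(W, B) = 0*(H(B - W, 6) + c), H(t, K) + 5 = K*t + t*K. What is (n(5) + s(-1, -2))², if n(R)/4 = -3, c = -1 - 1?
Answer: 400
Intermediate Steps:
H(t, K) = -5 + 2*K*t (H(t, K) = -5 + (K*t + t*K) = -5 + (K*t + K*t) = -5 + 2*K*t)
c = -2
n(R) = -12 (n(R) = 4*(-3) = -12)
s(W, B) = -8 (s(W, B) = -8 + 0*((-5 + 2*6*(B - W)) - 2) = -8 + 0*((-5 + (-12*W + 12*B)) - 2) = -8 + 0*((-5 - 12*W + 12*B) - 2) = -8 + 0*(-7 - 12*W + 12*B) = -8 + 0 = -8)
(n(5) + s(-1, -2))² = (-12 - 8)² = (-20)² = 400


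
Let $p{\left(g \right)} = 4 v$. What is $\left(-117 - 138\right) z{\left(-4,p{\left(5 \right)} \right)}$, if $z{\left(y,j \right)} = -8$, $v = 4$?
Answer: $2040$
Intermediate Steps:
$p{\left(g \right)} = 16$ ($p{\left(g \right)} = 4 \cdot 4 = 16$)
$\left(-117 - 138\right) z{\left(-4,p{\left(5 \right)} \right)} = \left(-117 - 138\right) \left(-8\right) = \left(-255\right) \left(-8\right) = 2040$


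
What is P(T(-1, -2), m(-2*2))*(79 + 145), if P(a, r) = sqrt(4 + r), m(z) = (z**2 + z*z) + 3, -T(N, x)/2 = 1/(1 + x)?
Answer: 224*sqrt(39) ≈ 1398.9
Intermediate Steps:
T(N, x) = -2/(1 + x)
m(z) = 3 + 2*z**2 (m(z) = (z**2 + z**2) + 3 = 2*z**2 + 3 = 3 + 2*z**2)
P(T(-1, -2), m(-2*2))*(79 + 145) = sqrt(4 + (3 + 2*(-2*2)**2))*(79 + 145) = sqrt(4 + (3 + 2*(-4)**2))*224 = sqrt(4 + (3 + 2*16))*224 = sqrt(4 + (3 + 32))*224 = sqrt(4 + 35)*224 = sqrt(39)*224 = 224*sqrt(39)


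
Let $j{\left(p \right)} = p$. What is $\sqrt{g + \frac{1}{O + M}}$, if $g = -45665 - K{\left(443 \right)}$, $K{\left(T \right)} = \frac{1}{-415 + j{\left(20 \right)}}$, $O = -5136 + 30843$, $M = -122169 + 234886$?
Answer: $\frac{i \sqrt{282068803938491570}}{2485340} \approx 213.69 i$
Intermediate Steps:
$M = 112717$
$O = 25707$
$K{\left(T \right)} = - \frac{1}{395}$ ($K{\left(T \right)} = \frac{1}{-415 + 20} = \frac{1}{-395} = - \frac{1}{395}$)
$g = - \frac{18037674}{395}$ ($g = -45665 - - \frac{1}{395} = -45665 + \frac{1}{395} = - \frac{18037674}{395} \approx -45665.0$)
$\sqrt{g + \frac{1}{O + M}} = \sqrt{- \frac{18037674}{395} + \frac{1}{25707 + 112717}} = \sqrt{- \frac{18037674}{395} + \frac{1}{138424}} = \sqrt{- \frac{2496846985381}{54677480}} = \frac{i \sqrt{282068803938491570}}{2485340}$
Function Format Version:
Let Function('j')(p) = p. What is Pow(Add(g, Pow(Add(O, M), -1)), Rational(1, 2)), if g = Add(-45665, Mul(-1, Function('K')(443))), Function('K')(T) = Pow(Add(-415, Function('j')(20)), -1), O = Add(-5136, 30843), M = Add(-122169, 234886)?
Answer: Mul(Rational(1, 2485340), I, Pow(282068803938491570, Rational(1, 2))) ≈ Mul(213.69, I)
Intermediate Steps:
M = 112717
O = 25707
Function('K')(T) = Rational(-1, 395) (Function('K')(T) = Pow(Add(-415, 20), -1) = Pow(-395, -1) = Rational(-1, 395))
g = Rational(-18037674, 395) (g = Add(-45665, Mul(-1, Rational(-1, 395))) = Add(-45665, Rational(1, 395)) = Rational(-18037674, 395) ≈ -45665.)
Pow(Add(g, Pow(Add(O, M), -1)), Rational(1, 2)) = Pow(Add(Rational(-18037674, 395), Pow(Add(25707, 112717), -1)), Rational(1, 2)) = Pow(Add(Rational(-18037674, 395), Pow(138424, -1)), Rational(1, 2)) = Pow(Add(Rational(-18037674, 395), Rational(1, 138424)), Rational(1, 2)) = Pow(Rational(-2496846985381, 54677480), Rational(1, 2)) = Mul(Rational(1, 2485340), I, Pow(282068803938491570, Rational(1, 2)))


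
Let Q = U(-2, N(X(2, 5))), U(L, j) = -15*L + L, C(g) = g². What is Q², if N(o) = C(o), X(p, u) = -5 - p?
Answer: 784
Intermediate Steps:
N(o) = o²
U(L, j) = -14*L
Q = 28 (Q = -14*(-2) = 28)
Q² = 28² = 784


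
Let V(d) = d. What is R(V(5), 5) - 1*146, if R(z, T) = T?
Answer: -141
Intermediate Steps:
R(V(5), 5) - 1*146 = 5 - 1*146 = 5 - 146 = -141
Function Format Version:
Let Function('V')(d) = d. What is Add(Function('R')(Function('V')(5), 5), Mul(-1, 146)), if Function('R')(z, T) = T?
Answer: -141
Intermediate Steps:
Add(Function('R')(Function('V')(5), 5), Mul(-1, 146)) = Add(5, Mul(-1, 146)) = Add(5, -146) = -141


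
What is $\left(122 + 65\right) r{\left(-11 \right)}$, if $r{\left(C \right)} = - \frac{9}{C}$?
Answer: $153$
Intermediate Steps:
$\left(122 + 65\right) r{\left(-11 \right)} = \left(122 + 65\right) \left(- \frac{9}{-11}\right) = 187 \left(\left(-9\right) \left(- \frac{1}{11}\right)\right) = 187 \cdot \frac{9}{11} = 153$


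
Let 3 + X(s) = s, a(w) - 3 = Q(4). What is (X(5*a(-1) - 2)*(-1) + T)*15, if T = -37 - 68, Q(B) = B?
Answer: -2025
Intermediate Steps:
a(w) = 7 (a(w) = 3 + 4 = 7)
X(s) = -3 + s
T = -105
(X(5*a(-1) - 2)*(-1) + T)*15 = ((-3 + (5*7 - 2))*(-1) - 105)*15 = ((-3 + (35 - 2))*(-1) - 105)*15 = ((-3 + 33)*(-1) - 105)*15 = (30*(-1) - 105)*15 = (-30 - 105)*15 = -135*15 = -2025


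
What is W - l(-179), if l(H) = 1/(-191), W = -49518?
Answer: -9457937/191 ≈ -49518.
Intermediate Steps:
l(H) = -1/191
W - l(-179) = -49518 - 1*(-1/191) = -49518 + 1/191 = -9457937/191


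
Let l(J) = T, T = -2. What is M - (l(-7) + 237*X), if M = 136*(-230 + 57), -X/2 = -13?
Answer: -29688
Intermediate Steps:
X = 26 (X = -2*(-13) = 26)
l(J) = -2
M = -23528 (M = 136*(-173) = -23528)
M - (l(-7) + 237*X) = -23528 - (-2 + 237*26) = -23528 - (-2 + 6162) = -23528 - 1*6160 = -23528 - 6160 = -29688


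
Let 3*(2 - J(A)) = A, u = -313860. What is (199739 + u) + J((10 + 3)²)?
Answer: -342526/3 ≈ -1.1418e+5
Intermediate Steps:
J(A) = 2 - A/3
(199739 + u) + J((10 + 3)²) = (199739 - 313860) + (2 - (10 + 3)²/3) = -114121 + (2 - ⅓*13²) = -114121 + (2 - ⅓*169) = -114121 + (2 - 169/3) = -114121 - 163/3 = -342526/3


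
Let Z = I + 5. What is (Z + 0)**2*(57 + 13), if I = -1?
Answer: 1120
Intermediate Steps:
Z = 4 (Z = -1 + 5 = 4)
(Z + 0)**2*(57 + 13) = (4 + 0)**2*(57 + 13) = 4**2*70 = 16*70 = 1120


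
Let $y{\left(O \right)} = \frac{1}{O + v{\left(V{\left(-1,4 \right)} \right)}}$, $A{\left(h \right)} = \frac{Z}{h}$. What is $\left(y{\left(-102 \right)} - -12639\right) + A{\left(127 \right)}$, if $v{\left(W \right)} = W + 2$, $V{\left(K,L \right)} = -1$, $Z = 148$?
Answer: $\frac{162135274}{12827} \approx 12640.0$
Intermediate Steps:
$v{\left(W \right)} = 2 + W$
$A{\left(h \right)} = \frac{148}{h}$
$y{\left(O \right)} = \frac{1}{1 + O}$ ($y{\left(O \right)} = \frac{1}{O + \left(2 - 1\right)} = \frac{1}{O + 1} = \frac{1}{1 + O}$)
$\left(y{\left(-102 \right)} - -12639\right) + A{\left(127 \right)} = \left(\frac{1}{1 - 102} - -12639\right) + \frac{148}{127} = \left(\frac{1}{-101} + 12639\right) + 148 \cdot \frac{1}{127} = \left(- \frac{1}{101} + 12639\right) + \frac{148}{127} = \frac{1276538}{101} + \frac{148}{127} = \frac{162135274}{12827}$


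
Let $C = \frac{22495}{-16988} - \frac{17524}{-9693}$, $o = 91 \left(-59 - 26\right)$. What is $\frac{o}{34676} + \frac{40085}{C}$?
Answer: $\frac{228881229743671045}{2762070903652} \approx 82866.0$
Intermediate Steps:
$o = -7735$ ($o = 91 \left(-85\right) = -7735$)
$C = \frac{79653677}{164664684}$ ($C = 22495 \left(- \frac{1}{16988}\right) - - \frac{17524}{9693} = - \frac{22495}{16988} + \frac{17524}{9693} = \frac{79653677}{164664684} \approx 0.48373$)
$\frac{o}{34676} + \frac{40085}{C} = - \frac{7735}{34676} + \frac{40085}{\frac{79653677}{164664684}} = \left(-7735\right) \frac{1}{34676} + 40085 \cdot \frac{164664684}{79653677} = - \frac{7735}{34676} + \frac{6600583858140}{79653677} = \frac{228881229743671045}{2762070903652}$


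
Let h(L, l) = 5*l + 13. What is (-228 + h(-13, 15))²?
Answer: 19600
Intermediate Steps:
h(L, l) = 13 + 5*l
(-228 + h(-13, 15))² = (-228 + (13 + 5*15))² = (-228 + (13 + 75))² = (-228 + 88)² = (-140)² = 19600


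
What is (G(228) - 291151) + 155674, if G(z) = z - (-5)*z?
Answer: -134109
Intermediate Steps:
G(z) = 6*z (G(z) = z + 5*z = 6*z)
(G(228) - 291151) + 155674 = (6*228 - 291151) + 155674 = (1368 - 291151) + 155674 = -289783 + 155674 = -134109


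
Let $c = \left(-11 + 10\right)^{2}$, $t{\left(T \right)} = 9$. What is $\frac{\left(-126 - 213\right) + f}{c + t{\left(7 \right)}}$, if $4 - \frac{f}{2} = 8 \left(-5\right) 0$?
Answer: $- \frac{331}{10} \approx -33.1$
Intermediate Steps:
$c = 1$ ($c = \left(-1\right)^{2} = 1$)
$f = 8$ ($f = 8 - 2 \cdot 8 \left(-5\right) 0 = 8 - 2 \left(\left(-40\right) 0\right) = 8 - 0 = 8 + 0 = 8$)
$\frac{\left(-126 - 213\right) + f}{c + t{\left(7 \right)}} = \frac{\left(-126 - 213\right) + 8}{1 + 9} = \frac{-339 + 8}{10} = \left(-331\right) \frac{1}{10} = - \frac{331}{10}$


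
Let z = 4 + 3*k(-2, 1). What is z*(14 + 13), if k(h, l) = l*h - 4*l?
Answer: -378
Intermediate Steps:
k(h, l) = -4*l + h*l (k(h, l) = h*l - 4*l = -4*l + h*l)
z = -14 (z = 4 + 3*(1*(-4 - 2)) = 4 + 3*(1*(-6)) = 4 + 3*(-6) = 4 - 18 = -14)
z*(14 + 13) = -14*(14 + 13) = -14*27 = -378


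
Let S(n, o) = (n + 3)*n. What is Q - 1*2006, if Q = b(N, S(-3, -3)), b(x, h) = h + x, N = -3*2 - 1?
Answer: -2013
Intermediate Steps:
S(n, o) = n*(3 + n) (S(n, o) = (3 + n)*n = n*(3 + n))
N = -7 (N = -6 - 1 = -7)
Q = -7 (Q = -3*(3 - 3) - 7 = -3*0 - 7 = 0 - 7 = -7)
Q - 1*2006 = -7 - 1*2006 = -7 - 2006 = -2013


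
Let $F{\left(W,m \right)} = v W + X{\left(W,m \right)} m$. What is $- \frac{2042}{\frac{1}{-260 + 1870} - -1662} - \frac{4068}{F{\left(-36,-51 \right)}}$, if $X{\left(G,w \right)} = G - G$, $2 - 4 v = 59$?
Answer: $- \frac{1396865432}{152521797} \approx -9.1585$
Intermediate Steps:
$v = - \frac{57}{4}$ ($v = \frac{1}{2} - \frac{59}{4} = - \frac{57}{4} \approx -14.25$)
$X{\left(G,w \right)} = 0$
$F{\left(W,m \right)} = - \frac{57 W}{4}$ ($F{\left(W,m \right)} = - \frac{57 W}{4} + 0 m = - \frac{57 W}{4} + 0 = - \frac{57 W}{4}$)
$- \frac{2042}{\frac{1}{-260 + 1870} - -1662} - \frac{4068}{F{\left(-36,-51 \right)}} = - \frac{2042}{\frac{1}{-260 + 1870} - -1662} - \frac{4068}{\left(- \frac{57}{4}\right) \left(-36\right)} = - \frac{2042}{\frac{1}{1610} + 1662} - \frac{4068}{513} = - \frac{2042}{\frac{1}{1610} + 1662} - \frac{452}{57} = - \frac{2042}{\frac{2675821}{1610}} - \frac{452}{57} = \left(-2042\right) \frac{1610}{2675821} - \frac{452}{57} = - \frac{3287620}{2675821} - \frac{452}{57} = - \frac{1396865432}{152521797}$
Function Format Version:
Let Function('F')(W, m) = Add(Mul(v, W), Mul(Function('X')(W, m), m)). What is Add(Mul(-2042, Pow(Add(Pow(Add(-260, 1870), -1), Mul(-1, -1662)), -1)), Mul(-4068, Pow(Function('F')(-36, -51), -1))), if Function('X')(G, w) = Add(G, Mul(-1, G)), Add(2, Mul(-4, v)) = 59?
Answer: Rational(-1396865432, 152521797) ≈ -9.1585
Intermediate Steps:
v = Rational(-57, 4) (v = Add(Rational(1, 2), Mul(Rational(-1, 4), 59)) = Add(Rational(1, 2), Rational(-59, 4)) = Rational(-57, 4) ≈ -14.250)
Function('X')(G, w) = 0
Function('F')(W, m) = Mul(Rational(-57, 4), W) (Function('F')(W, m) = Add(Mul(Rational(-57, 4), W), Mul(0, m)) = Add(Mul(Rational(-57, 4), W), 0) = Mul(Rational(-57, 4), W))
Add(Mul(-2042, Pow(Add(Pow(Add(-260, 1870), -1), Mul(-1, -1662)), -1)), Mul(-4068, Pow(Function('F')(-36, -51), -1))) = Add(Mul(-2042, Pow(Add(Pow(Add(-260, 1870), -1), Mul(-1, -1662)), -1)), Mul(-4068, Pow(Mul(Rational(-57, 4), -36), -1))) = Add(Mul(-2042, Pow(Add(Pow(1610, -1), 1662), -1)), Mul(-4068, Pow(513, -1))) = Add(Mul(-2042, Pow(Add(Rational(1, 1610), 1662), -1)), Mul(-4068, Rational(1, 513))) = Add(Mul(-2042, Pow(Rational(2675821, 1610), -1)), Rational(-452, 57)) = Add(Mul(-2042, Rational(1610, 2675821)), Rational(-452, 57)) = Add(Rational(-3287620, 2675821), Rational(-452, 57)) = Rational(-1396865432, 152521797)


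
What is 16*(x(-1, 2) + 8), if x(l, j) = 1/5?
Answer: 656/5 ≈ 131.20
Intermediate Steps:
x(l, j) = ⅕
16*(x(-1, 2) + 8) = 16*(⅕ + 8) = 16*(41/5) = 656/5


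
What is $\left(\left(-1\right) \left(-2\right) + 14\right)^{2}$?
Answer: $256$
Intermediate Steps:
$\left(\left(-1\right) \left(-2\right) + 14\right)^{2} = \left(2 + 14\right)^{2} = 16^{2} = 256$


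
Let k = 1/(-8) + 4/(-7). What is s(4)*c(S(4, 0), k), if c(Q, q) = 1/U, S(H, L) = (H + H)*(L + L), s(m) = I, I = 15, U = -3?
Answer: -5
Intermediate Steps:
s(m) = 15
S(H, L) = 4*H*L (S(H, L) = (2*H)*(2*L) = 4*H*L)
k = -39/56 (k = 1*(-⅛) + 4*(-⅐) = -⅛ - 4/7 = -39/56 ≈ -0.69643)
c(Q, q) = -⅓ (c(Q, q) = 1/(-3) = -⅓)
s(4)*c(S(4, 0), k) = 15*(-⅓) = -5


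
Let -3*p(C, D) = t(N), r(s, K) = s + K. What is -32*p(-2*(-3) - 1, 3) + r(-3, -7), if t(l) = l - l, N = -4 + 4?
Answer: -10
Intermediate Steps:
r(s, K) = K + s
N = 0
t(l) = 0
p(C, D) = 0 (p(C, D) = -1/3*0 = 0)
-32*p(-2*(-3) - 1, 3) + r(-3, -7) = -32*0 + (-7 - 3) = 0 - 10 = -10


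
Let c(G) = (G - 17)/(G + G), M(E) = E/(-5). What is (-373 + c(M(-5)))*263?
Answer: -100203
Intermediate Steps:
M(E) = -E/5 (M(E) = E*(-⅕) = -E/5)
c(G) = (-17 + G)/(2*G) (c(G) = (-17 + G)/((2*G)) = (-17 + G)*(1/(2*G)) = (-17 + G)/(2*G))
(-373 + c(M(-5)))*263 = (-373 + (-17 - ⅕*(-5))/(2*((-⅕*(-5)))))*263 = (-373 + (½)*(-17 + 1)/1)*263 = (-373 + (½)*1*(-16))*263 = (-373 - 8)*263 = -381*263 = -100203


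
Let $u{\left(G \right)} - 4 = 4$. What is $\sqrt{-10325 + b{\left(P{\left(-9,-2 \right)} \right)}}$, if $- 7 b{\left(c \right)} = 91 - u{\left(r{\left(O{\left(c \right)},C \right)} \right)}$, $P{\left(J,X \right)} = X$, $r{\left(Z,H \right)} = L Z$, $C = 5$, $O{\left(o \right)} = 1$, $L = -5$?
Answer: $\frac{11 i \sqrt{4186}}{7} \approx 101.67 i$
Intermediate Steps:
$r{\left(Z,H \right)} = - 5 Z$
$u{\left(G \right)} = 8$ ($u{\left(G \right)} = 4 + 4 = 8$)
$b{\left(c \right)} = - \frac{83}{7}$ ($b{\left(c \right)} = - \frac{91 - 8}{7} = \left(- \frac{1}{7}\right) 83 = - \frac{83}{7}$)
$\sqrt{-10325 + b{\left(P{\left(-9,-2 \right)} \right)}} = \sqrt{-10325 - \frac{83}{7}} = \sqrt{- \frac{72358}{7}} = \frac{11 i \sqrt{4186}}{7}$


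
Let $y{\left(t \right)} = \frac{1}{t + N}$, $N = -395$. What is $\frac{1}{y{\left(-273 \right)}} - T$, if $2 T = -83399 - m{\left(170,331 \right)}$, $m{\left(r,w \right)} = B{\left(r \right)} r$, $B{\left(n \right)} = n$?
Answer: $\frac{110963}{2} \approx 55482.0$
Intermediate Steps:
$m{\left(r,w \right)} = r^{2}$ ($m{\left(r,w \right)} = r r = r^{2}$)
$y{\left(t \right)} = \frac{1}{-395 + t}$ ($y{\left(t \right)} = \frac{1}{t - 395} = \frac{1}{-395 + t}$)
$T = - \frac{112299}{2}$ ($T = \frac{-83399 - 170^{2}}{2} = \frac{-83399 - 28900}{2} = \frac{1}{2} \left(-112299\right) = - \frac{112299}{2} \approx -56150.0$)
$\frac{1}{y{\left(-273 \right)}} - T = \frac{1}{\frac{1}{-395 - 273}} - - \frac{112299}{2} = \frac{1}{\frac{1}{-668}} + \frac{112299}{2} = \frac{1}{- \frac{1}{668}} + \frac{112299}{2} = -668 + \frac{112299}{2} = \frac{110963}{2}$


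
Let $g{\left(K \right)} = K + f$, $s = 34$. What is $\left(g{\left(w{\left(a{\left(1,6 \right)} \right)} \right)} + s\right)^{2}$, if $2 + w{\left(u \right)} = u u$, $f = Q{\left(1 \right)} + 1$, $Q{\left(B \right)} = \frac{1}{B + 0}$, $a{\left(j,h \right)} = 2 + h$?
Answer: $9604$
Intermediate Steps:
$Q{\left(B \right)} = \frac{1}{B}$
$f = 2$ ($f = 1^{-1} + 1 = 1 + 1 = 2$)
$w{\left(u \right)} = -2 + u^{2}$ ($w{\left(u \right)} = -2 + u u = -2 + u^{2}$)
$g{\left(K \right)} = 2 + K$ ($g{\left(K \right)} = K + 2 = 2 + K$)
$\left(g{\left(w{\left(a{\left(1,6 \right)} \right)} \right)} + s\right)^{2} = \left(\left(2 - \left(2 - \left(2 + 6\right)^{2}\right)\right) + 34\right)^{2} = \left(\left(2 - \left(2 - 8^{2}\right)\right) + 34\right)^{2} = \left(\left(2 + \left(-2 + 64\right)\right) + 34\right)^{2} = \left(\left(2 + 62\right) + 34\right)^{2} = \left(64 + 34\right)^{2} = 98^{2} = 9604$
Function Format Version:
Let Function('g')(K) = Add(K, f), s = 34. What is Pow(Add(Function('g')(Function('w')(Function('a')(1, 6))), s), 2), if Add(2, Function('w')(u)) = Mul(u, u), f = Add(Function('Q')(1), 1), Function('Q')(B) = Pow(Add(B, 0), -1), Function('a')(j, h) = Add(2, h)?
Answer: 9604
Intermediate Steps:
Function('Q')(B) = Pow(B, -1)
f = 2 (f = Add(Pow(1, -1), 1) = Add(1, 1) = 2)
Function('w')(u) = Add(-2, Pow(u, 2)) (Function('w')(u) = Add(-2, Mul(u, u)) = Add(-2, Pow(u, 2)))
Function('g')(K) = Add(2, K) (Function('g')(K) = Add(K, 2) = Add(2, K))
Pow(Add(Function('g')(Function('w')(Function('a')(1, 6))), s), 2) = Pow(Add(Add(2, Add(-2, Pow(Add(2, 6), 2))), 34), 2) = Pow(Add(Add(2, Add(-2, Pow(8, 2))), 34), 2) = Pow(Add(Add(2, Add(-2, 64)), 34), 2) = Pow(Add(Add(2, 62), 34), 2) = Pow(Add(64, 34), 2) = Pow(98, 2) = 9604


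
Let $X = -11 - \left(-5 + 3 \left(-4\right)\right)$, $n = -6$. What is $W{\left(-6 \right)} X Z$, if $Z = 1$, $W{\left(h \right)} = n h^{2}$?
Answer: $-1296$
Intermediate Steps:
$W{\left(h \right)} = - 6 h^{2}$
$X = 6$ ($X = -11 - \left(-5 - 12\right) = -11 - -17 = -11 + 17 = 6$)
$W{\left(-6 \right)} X Z = - 6 \left(-6\right)^{2} \cdot 6 \cdot 1 = \left(-6\right) 36 \cdot 6 \cdot 1 = \left(-216\right) 6 \cdot 1 = \left(-1296\right) 1 = -1296$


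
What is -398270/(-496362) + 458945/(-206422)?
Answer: -72795584075/51230018382 ≈ -1.4210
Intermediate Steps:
-398270/(-496362) + 458945/(-206422) = -398270*(-1/496362) + 458945*(-1/206422) = 199135/248181 - 458945/206422 = -72795584075/51230018382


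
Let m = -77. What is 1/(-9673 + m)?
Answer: -1/9750 ≈ -0.00010256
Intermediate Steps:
1/(-9673 + m) = 1/(-9673 - 77) = 1/(-9750) = -1/9750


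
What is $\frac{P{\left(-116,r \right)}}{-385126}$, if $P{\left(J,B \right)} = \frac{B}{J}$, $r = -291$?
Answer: $- \frac{291}{44674616} \approx -6.5138 \cdot 10^{-6}$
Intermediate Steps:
$\frac{P{\left(-116,r \right)}}{-385126} = \frac{\left(-291\right) \frac{1}{-116}}{-385126} = \left(-291\right) \left(- \frac{1}{116}\right) \left(- \frac{1}{385126}\right) = \frac{291}{116} \left(- \frac{1}{385126}\right) = - \frac{291}{44674616}$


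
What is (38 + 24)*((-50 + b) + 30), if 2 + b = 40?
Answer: 1116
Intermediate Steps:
b = 38 (b = -2 + 40 = 38)
(38 + 24)*((-50 + b) + 30) = (38 + 24)*((-50 + 38) + 30) = 62*(-12 + 30) = 62*18 = 1116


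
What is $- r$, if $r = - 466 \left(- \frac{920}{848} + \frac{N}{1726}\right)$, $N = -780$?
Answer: $- \frac{32756305}{45739} \approx -716.16$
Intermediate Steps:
$r = \frac{32756305}{45739}$ ($r = - 466 \left(- \frac{920}{848} - \frac{780}{1726}\right) = - 466 \left(\left(-920\right) \frac{1}{848} - \frac{390}{863}\right) = - 466 \left(- \frac{115}{106} - \frac{390}{863}\right) = \left(-466\right) \left(- \frac{140585}{91478}\right) = \frac{32756305}{45739} \approx 716.16$)
$- r = \left(-1\right) \frac{32756305}{45739} = - \frac{32756305}{45739}$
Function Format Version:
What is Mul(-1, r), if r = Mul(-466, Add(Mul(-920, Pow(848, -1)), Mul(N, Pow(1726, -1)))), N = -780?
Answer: Rational(-32756305, 45739) ≈ -716.16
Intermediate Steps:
r = Rational(32756305, 45739) (r = Mul(-466, Add(Mul(-920, Pow(848, -1)), Mul(-780, Pow(1726, -1)))) = Mul(-466, Add(Mul(-920, Rational(1, 848)), Mul(-780, Rational(1, 1726)))) = Mul(-466, Add(Rational(-115, 106), Rational(-390, 863))) = Mul(-466, Rational(-140585, 91478)) = Rational(32756305, 45739) ≈ 716.16)
Mul(-1, r) = Mul(-1, Rational(32756305, 45739)) = Rational(-32756305, 45739)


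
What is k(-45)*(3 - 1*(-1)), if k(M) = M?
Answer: -180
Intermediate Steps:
k(-45)*(3 - 1*(-1)) = -45*(3 - 1*(-1)) = -45*(3 + 1) = -45*4 = -180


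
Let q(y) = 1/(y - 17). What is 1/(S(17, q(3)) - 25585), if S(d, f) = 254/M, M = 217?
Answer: -217/5551691 ≈ -3.9087e-5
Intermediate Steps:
q(y) = 1/(-17 + y)
S(d, f) = 254/217
1/(S(17, q(3)) - 25585) = 1/(254/217 - 25585) = 1/(-5551691/217) = -217/5551691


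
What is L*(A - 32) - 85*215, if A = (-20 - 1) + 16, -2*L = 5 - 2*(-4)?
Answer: -36069/2 ≈ -18035.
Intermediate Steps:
L = -13/2 (L = -(5 - 2*(-4))/2 = -(5 + 8)/2 = -½*13 = -13/2 ≈ -6.5000)
A = -5 (A = -21 + 16 = -5)
L*(A - 32) - 85*215 = -13*(-5 - 32)/2 - 85*215 = -13/2*(-37) - 18275 = 481/2 - 18275 = -36069/2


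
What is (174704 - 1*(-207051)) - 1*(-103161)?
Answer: 484916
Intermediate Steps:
(174704 - 1*(-207051)) - 1*(-103161) = (174704 + 207051) + 103161 = 381755 + 103161 = 484916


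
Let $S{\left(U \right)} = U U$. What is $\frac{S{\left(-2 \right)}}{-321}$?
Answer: $- \frac{4}{321} \approx -0.012461$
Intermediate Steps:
$S{\left(U \right)} = U^{2}$
$\frac{S{\left(-2 \right)}}{-321} = \frac{\left(-2\right)^{2}}{-321} = 4 \left(- \frac{1}{321}\right) = - \frac{4}{321}$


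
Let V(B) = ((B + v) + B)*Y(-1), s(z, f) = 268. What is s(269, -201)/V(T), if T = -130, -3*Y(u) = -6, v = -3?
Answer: -134/263 ≈ -0.50951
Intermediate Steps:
Y(u) = 2 (Y(u) = -⅓*(-6) = 2)
V(B) = -6 + 4*B (V(B) = ((B - 3) + B)*2 = ((-3 + B) + B)*2 = (-3 + 2*B)*2 = -6 + 4*B)
s(269, -201)/V(T) = 268/(-6 + 4*(-130)) = 268/(-6 - 520) = 268/(-526) = 268*(-1/526) = -134/263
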